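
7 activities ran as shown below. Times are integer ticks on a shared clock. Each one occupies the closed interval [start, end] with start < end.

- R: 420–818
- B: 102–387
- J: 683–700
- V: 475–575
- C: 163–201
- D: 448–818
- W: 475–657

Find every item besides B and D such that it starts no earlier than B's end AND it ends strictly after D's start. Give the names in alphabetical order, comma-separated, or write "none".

Conditions: its start is no earlier than B's end (X.start >= 387) AND its end is strictly after D's start (X.end > 448).
C: start 163 >= 387? ✗; end 201 > 448? ✗ → no.
J: start 683 >= 387? ✓; end 700 > 448? ✓ → yes.
R: start 420 >= 387? ✓; end 818 > 448? ✓ → yes.
V: start 475 >= 387? ✓; end 575 > 448? ✓ → yes.
W: start 475 >= 387? ✓; end 657 > 448? ✓ → yes.
Result: J, R, V, W.

J, R, V, W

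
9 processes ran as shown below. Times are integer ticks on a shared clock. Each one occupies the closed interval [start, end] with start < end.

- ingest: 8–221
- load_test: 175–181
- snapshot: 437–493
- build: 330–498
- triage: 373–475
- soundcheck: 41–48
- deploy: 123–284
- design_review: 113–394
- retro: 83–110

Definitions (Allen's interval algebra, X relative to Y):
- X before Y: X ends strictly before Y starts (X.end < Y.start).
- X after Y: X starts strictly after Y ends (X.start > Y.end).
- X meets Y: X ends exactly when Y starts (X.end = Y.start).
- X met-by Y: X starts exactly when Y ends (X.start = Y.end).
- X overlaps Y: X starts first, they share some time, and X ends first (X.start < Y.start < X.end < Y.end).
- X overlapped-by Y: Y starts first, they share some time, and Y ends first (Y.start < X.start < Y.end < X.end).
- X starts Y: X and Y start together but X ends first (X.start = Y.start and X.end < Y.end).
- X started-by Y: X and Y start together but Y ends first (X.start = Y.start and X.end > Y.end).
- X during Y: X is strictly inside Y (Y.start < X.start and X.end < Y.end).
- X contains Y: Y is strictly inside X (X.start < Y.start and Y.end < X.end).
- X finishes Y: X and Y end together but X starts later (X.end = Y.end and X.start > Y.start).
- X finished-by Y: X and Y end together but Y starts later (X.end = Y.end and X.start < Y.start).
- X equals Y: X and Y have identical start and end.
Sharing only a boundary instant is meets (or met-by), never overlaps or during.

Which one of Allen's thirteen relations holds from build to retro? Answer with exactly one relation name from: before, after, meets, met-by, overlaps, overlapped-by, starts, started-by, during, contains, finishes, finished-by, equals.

after

build = [330, 498]; retro = [83, 110].
Compare endpoints: build.start > retro.start, build.start > retro.end, build.end > retro.start, build.end > retro.end.
That pattern is 'after'.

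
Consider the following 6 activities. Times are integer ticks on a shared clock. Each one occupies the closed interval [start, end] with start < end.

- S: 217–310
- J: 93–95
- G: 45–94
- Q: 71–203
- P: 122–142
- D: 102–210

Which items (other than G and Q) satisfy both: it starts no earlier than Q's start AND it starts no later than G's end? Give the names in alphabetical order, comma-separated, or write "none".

J

Conditions: its start is no earlier than Q's start (X.start >= 71) AND its start is no later than G's end (X.start <= 94).
D: start 102 >= 71? ✓; start 102 <= 94? ✗ → no.
J: start 93 >= 71? ✓; start 93 <= 94? ✓ → yes.
P: start 122 >= 71? ✓; start 122 <= 94? ✗ → no.
S: start 217 >= 71? ✓; start 217 <= 94? ✗ → no.
Result: J.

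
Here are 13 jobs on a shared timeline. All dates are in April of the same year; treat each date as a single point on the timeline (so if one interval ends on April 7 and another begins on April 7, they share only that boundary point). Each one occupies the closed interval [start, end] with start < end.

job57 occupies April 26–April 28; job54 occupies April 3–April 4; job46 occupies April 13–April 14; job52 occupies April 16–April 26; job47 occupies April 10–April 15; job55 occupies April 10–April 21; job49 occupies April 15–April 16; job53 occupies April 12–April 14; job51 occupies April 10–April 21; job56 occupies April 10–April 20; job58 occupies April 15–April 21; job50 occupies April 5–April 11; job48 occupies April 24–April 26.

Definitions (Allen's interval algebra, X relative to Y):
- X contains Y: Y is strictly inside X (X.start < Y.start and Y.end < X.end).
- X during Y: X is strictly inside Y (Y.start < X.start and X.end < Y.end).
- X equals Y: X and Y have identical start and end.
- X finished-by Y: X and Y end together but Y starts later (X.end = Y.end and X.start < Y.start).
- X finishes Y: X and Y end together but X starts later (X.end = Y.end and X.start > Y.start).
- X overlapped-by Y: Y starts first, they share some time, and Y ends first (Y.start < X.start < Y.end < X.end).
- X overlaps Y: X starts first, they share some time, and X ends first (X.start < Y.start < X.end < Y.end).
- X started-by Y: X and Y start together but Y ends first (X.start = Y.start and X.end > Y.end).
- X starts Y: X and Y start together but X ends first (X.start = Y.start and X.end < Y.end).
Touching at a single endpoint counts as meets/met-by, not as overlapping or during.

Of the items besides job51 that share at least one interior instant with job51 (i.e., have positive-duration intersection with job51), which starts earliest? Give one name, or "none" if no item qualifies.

job50

Target job51 = [April 10, April 21].
job46 [April 13, April 14] → during → candidate.
job47 [April 10, April 15] → starts → candidate.
job48 [April 24, April 26] → after → excluded.
job49 [April 15, April 16] → during → candidate.
job50 [April 5, April 11] → overlaps → candidate.
job52 [April 16, April 26] → overlapped-by → candidate.
job53 [April 12, April 14] → during → candidate.
job54 [April 3, April 4] → before → excluded.
job55 [April 10, April 21] → equals → candidate.
job56 [April 10, April 20] → starts → candidate.
job57 [April 26, April 28] → after → excluded.
job58 [April 15, April 21] → finishes → candidate.
Among candidates, earliest start is April 5 → job50.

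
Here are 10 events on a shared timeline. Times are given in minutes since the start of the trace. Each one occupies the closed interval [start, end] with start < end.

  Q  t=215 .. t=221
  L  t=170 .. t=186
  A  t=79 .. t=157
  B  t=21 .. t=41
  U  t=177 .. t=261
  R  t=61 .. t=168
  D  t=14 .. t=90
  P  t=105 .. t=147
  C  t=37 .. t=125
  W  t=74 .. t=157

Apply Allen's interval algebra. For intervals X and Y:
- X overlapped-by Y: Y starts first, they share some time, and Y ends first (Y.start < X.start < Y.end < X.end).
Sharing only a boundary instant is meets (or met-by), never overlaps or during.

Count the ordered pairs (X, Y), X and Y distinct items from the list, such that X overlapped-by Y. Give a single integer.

10

Checking all 90 ordered pairs for relation 'overlapped-by'; matching pairs in alphabetical order:
(A, C): A overlapped-by C ✓
(A, D): A overlapped-by D ✓
(C, B): C overlapped-by B ✓
(C, D): C overlapped-by D ✓
(P, C): P overlapped-by C ✓
(R, C): R overlapped-by C ✓
(R, D): R overlapped-by D ✓
(U, L): U overlapped-by L ✓
(W, C): W overlapped-by C ✓
(W, D): W overlapped-by D ✓
Count: 10.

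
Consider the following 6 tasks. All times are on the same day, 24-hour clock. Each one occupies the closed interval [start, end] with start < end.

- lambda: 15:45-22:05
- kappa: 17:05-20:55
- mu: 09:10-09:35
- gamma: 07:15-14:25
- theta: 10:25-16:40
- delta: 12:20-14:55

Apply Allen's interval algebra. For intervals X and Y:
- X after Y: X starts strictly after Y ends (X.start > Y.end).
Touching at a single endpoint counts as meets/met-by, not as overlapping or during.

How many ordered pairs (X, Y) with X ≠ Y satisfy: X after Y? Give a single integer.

9

Checking all 30 ordered pairs for relation 'after'; matching pairs in alphabetical order:
(delta, mu): delta after mu ✓
(kappa, delta): kappa after delta ✓
(kappa, gamma): kappa after gamma ✓
(kappa, mu): kappa after mu ✓
(kappa, theta): kappa after theta ✓
(lambda, delta): lambda after delta ✓
(lambda, gamma): lambda after gamma ✓
(lambda, mu): lambda after mu ✓
(theta, mu): theta after mu ✓
Count: 9.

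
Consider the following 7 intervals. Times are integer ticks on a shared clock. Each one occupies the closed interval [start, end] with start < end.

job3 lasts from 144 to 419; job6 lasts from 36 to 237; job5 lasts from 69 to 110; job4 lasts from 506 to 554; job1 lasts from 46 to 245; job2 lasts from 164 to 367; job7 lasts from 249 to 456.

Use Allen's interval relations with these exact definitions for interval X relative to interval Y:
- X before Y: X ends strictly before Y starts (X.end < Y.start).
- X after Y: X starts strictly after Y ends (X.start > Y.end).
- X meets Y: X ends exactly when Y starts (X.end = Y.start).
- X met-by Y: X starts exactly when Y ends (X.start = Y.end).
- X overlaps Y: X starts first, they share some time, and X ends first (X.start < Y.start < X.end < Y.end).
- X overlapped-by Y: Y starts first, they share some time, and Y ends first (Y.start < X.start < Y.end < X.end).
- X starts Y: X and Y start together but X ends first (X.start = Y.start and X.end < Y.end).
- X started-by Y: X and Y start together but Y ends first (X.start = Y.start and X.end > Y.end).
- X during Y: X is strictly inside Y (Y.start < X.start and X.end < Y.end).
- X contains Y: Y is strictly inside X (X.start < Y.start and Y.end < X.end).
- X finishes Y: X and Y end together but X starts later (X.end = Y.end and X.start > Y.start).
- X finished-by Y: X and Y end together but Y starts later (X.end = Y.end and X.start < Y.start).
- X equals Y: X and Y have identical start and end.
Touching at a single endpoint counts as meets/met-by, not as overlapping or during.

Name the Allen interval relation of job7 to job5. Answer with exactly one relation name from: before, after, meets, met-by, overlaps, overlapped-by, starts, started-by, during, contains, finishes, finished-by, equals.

after

job7 = [249, 456]; job5 = [69, 110].
Compare endpoints: job7.start > job5.start, job7.start > job5.end, job7.end > job5.start, job7.end > job5.end.
That pattern is 'after'.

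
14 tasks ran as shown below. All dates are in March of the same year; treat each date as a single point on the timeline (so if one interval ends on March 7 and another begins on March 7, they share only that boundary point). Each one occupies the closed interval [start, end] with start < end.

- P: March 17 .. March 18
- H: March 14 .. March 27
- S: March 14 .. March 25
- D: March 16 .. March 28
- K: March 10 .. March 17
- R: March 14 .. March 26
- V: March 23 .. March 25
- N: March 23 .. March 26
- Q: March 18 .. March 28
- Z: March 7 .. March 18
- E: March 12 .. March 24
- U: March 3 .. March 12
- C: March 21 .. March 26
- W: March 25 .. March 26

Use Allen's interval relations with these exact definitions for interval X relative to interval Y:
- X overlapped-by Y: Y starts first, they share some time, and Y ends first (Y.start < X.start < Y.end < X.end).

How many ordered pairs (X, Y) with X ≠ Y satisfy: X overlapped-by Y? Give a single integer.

28

Checking all 182 ordered pairs for relation 'overlapped-by'; matching pairs in alphabetical order:
(C, E): C overlapped-by E ✓
(C, S): C overlapped-by S ✓
(D, E): D overlapped-by E ✓
(D, H): D overlapped-by H ✓
(D, K): D overlapped-by K ✓
(D, R): D overlapped-by R ✓
(D, S): D overlapped-by S ✓
(D, Z): D overlapped-by Z ✓
(E, K): E overlapped-by K ✓
(E, Z): E overlapped-by Z ✓
(H, E): H overlapped-by E ✓
(H, K): H overlapped-by K ✓
(H, Z): H overlapped-by Z ✓
(K, U): K overlapped-by U ✓
(N, E): N overlapped-by E ✓
(N, S): N overlapped-by S ✓
(Q, E): Q overlapped-by E ✓
(Q, H): Q overlapped-by H ✓
(Q, R): Q overlapped-by R ✓
(Q, S): Q overlapped-by S ✓
(R, E): R overlapped-by E ✓
(R, K): R overlapped-by K ✓
(R, Z): R overlapped-by Z ✓
(S, E): S overlapped-by E ✓
... plus 4 further pairs not listed.
Count: 28.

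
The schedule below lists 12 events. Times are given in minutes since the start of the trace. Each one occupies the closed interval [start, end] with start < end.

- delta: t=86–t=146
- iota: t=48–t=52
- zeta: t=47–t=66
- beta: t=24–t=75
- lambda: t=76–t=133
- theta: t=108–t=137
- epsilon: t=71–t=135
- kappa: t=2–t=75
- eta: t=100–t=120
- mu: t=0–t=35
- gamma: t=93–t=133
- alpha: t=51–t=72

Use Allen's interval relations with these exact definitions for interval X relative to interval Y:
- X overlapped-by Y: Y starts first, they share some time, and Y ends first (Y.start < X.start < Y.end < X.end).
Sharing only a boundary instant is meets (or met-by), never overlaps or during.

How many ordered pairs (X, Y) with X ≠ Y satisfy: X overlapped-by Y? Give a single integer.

13

Checking all 132 ordered pairs for relation 'overlapped-by'; matching pairs in alphabetical order:
(alpha, iota): alpha overlapped-by iota ✓
(alpha, zeta): alpha overlapped-by zeta ✓
(beta, mu): beta overlapped-by mu ✓
(delta, epsilon): delta overlapped-by epsilon ✓
(delta, lambda): delta overlapped-by lambda ✓
(epsilon, alpha): epsilon overlapped-by alpha ✓
(epsilon, beta): epsilon overlapped-by beta ✓
(epsilon, kappa): epsilon overlapped-by kappa ✓
(kappa, mu): kappa overlapped-by mu ✓
(theta, epsilon): theta overlapped-by epsilon ✓
(theta, eta): theta overlapped-by eta ✓
(theta, gamma): theta overlapped-by gamma ✓
(theta, lambda): theta overlapped-by lambda ✓
Count: 13.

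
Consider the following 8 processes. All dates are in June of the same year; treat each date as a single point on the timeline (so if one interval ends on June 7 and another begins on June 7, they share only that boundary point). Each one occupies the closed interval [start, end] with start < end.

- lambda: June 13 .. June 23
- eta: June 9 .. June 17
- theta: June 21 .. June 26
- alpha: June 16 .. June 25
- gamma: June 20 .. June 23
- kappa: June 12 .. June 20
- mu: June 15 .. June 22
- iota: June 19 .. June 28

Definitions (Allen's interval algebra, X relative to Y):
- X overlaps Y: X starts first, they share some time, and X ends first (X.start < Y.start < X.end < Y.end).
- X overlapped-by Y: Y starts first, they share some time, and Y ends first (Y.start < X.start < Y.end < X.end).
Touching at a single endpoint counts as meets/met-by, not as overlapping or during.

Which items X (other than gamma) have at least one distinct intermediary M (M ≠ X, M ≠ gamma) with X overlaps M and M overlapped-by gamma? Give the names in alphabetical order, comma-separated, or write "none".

Target gamma = [June 20, June 23].
Intermediaries M with M overlapped-by gamma: theta.
Via theta — items with X overlaps theta: alpha, lambda, mu.
Union: alpha, lambda, mu.

alpha, lambda, mu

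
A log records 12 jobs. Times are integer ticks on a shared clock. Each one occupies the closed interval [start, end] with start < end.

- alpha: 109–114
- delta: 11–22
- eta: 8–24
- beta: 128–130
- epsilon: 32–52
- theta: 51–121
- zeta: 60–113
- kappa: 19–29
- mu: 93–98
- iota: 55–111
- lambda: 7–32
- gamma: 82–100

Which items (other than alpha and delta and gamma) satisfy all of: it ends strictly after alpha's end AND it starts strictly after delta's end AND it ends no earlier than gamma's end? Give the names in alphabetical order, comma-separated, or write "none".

beta, theta

Conditions: its end is strictly after alpha's end (X.end > 114) AND its start is strictly after delta's end (X.start > 22) AND its end is no earlier than gamma's end (X.end >= 100).
beta: end 130 > 114? ✓; start 128 > 22? ✓; end 130 >= 100? ✓ → yes.
epsilon: end 52 > 114? ✗; start 32 > 22? ✓; end 52 >= 100? ✗ → no.
eta: end 24 > 114? ✗; start 8 > 22? ✗; end 24 >= 100? ✗ → no.
iota: end 111 > 114? ✗; start 55 > 22? ✓; end 111 >= 100? ✓ → no.
kappa: end 29 > 114? ✗; start 19 > 22? ✗; end 29 >= 100? ✗ → no.
lambda: end 32 > 114? ✗; start 7 > 22? ✗; end 32 >= 100? ✗ → no.
mu: end 98 > 114? ✗; start 93 > 22? ✓; end 98 >= 100? ✗ → no.
theta: end 121 > 114? ✓; start 51 > 22? ✓; end 121 >= 100? ✓ → yes.
zeta: end 113 > 114? ✗; start 60 > 22? ✓; end 113 >= 100? ✓ → no.
Result: beta, theta.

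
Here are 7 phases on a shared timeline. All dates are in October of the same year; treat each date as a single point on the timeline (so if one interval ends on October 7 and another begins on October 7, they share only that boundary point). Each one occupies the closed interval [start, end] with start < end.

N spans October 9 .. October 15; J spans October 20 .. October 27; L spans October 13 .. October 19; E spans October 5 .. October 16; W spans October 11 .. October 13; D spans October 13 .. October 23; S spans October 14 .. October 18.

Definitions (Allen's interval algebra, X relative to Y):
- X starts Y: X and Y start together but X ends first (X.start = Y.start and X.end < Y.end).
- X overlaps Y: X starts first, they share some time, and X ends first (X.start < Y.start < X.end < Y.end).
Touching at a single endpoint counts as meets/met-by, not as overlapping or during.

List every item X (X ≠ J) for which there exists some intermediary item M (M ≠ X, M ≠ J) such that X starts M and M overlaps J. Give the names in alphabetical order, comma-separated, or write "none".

Target J = [October 20, October 27].
Intermediaries M with M overlaps J: D.
Via D — items with X starts D: L.
Union: L.

L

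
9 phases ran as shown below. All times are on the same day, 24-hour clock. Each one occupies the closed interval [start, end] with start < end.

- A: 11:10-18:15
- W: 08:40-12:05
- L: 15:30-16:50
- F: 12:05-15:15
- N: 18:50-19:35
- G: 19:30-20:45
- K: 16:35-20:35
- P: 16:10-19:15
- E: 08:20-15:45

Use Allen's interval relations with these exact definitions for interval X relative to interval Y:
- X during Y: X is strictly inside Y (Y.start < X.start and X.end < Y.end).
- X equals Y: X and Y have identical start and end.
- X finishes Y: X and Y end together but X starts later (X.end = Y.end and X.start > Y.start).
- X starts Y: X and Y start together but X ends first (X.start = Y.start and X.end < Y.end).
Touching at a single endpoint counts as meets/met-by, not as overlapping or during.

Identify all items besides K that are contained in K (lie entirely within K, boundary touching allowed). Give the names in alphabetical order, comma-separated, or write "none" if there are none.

N

Target K = [16:35, 20:35].
A [11:10, 18:15] → overlaps → no.
E [08:20, 15:45] → before → no.
F [12:05, 15:15] → before → no.
G [19:30, 20:45] → overlapped-by → no.
L [15:30, 16:50] → overlaps → no.
N [18:50, 19:35] → during → yes.
P [16:10, 19:15] → overlaps → no.
W [08:40, 12:05] → before → no.
Result: N.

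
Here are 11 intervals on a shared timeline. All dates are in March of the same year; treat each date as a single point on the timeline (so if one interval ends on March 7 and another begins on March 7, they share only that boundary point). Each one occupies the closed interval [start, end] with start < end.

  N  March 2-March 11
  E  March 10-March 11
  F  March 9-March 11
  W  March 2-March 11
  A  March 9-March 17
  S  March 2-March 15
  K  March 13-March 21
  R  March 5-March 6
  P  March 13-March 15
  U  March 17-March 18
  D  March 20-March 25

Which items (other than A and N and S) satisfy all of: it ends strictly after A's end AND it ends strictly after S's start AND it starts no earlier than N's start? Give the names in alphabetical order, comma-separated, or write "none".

Conditions: its end is strictly after A's end (X.end > March 17) AND its end is strictly after S's start (X.end > March 2) AND its start is no earlier than N's start (X.start >= March 2).
D: end March 25 > March 17? ✓; end March 25 > March 2? ✓; start March 20 >= March 2? ✓ → yes.
E: end March 11 > March 17? ✗; end March 11 > March 2? ✓; start March 10 >= March 2? ✓ → no.
F: end March 11 > March 17? ✗; end March 11 > March 2? ✓; start March 9 >= March 2? ✓ → no.
K: end March 21 > March 17? ✓; end March 21 > March 2? ✓; start March 13 >= March 2? ✓ → yes.
P: end March 15 > March 17? ✗; end March 15 > March 2? ✓; start March 13 >= March 2? ✓ → no.
R: end March 6 > March 17? ✗; end March 6 > March 2? ✓; start March 5 >= March 2? ✓ → no.
U: end March 18 > March 17? ✓; end March 18 > March 2? ✓; start March 17 >= March 2? ✓ → yes.
W: end March 11 > March 17? ✗; end March 11 > March 2? ✓; start March 2 >= March 2? ✓ → no.
Result: D, K, U.

D, K, U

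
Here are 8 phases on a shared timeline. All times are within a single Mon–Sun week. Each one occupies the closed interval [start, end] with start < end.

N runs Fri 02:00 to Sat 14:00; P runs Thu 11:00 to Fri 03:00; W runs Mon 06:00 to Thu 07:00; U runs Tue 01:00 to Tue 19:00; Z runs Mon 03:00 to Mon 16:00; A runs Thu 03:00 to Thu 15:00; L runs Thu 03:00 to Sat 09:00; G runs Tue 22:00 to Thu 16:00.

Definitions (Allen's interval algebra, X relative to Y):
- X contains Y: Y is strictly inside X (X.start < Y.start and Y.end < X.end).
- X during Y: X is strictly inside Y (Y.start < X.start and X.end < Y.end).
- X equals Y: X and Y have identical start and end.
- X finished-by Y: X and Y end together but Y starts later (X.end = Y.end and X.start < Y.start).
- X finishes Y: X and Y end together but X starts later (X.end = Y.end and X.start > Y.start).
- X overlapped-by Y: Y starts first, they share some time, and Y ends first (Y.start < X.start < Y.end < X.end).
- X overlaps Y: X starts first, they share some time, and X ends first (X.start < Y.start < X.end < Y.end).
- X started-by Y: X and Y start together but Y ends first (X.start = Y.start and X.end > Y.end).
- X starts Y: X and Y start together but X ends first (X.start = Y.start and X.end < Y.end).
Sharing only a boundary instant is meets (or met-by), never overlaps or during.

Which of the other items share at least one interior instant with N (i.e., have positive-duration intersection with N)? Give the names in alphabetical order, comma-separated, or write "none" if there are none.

L, P

Target N = [Fri 02:00, Sat 14:00].
A [Thu 03:00, Thu 15:00] → before → no.
G [Tue 22:00, Thu 16:00] → before → no.
L [Thu 03:00, Sat 09:00] → overlaps → yes.
P [Thu 11:00, Fri 03:00] → overlaps → yes.
U [Tue 01:00, Tue 19:00] → before → no.
W [Mon 06:00, Thu 07:00] → before → no.
Z [Mon 03:00, Mon 16:00] → before → no.
Result: L, P.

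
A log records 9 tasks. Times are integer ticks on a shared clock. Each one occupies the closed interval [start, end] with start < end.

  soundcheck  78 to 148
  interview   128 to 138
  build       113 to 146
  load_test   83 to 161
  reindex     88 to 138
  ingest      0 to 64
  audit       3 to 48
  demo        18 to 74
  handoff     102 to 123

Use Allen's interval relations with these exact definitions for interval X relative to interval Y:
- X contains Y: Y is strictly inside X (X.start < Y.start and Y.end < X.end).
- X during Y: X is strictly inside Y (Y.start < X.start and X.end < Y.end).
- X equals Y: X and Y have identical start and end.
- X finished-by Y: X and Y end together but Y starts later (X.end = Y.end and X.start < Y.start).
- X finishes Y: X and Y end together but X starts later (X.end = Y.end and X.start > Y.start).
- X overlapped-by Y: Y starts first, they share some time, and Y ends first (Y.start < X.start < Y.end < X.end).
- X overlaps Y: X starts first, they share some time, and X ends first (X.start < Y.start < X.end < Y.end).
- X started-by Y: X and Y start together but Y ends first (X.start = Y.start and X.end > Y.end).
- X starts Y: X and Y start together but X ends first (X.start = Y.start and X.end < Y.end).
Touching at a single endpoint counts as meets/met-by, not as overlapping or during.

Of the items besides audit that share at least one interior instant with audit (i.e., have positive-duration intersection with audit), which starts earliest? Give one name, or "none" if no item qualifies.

Target audit = [3, 48].
build [113, 146] → after → excluded.
demo [18, 74] → overlapped-by → candidate.
handoff [102, 123] → after → excluded.
ingest [0, 64] → contains → candidate.
interview [128, 138] → after → excluded.
load_test [83, 161] → after → excluded.
reindex [88, 138] → after → excluded.
soundcheck [78, 148] → after → excluded.
Among candidates, earliest start is 0 → ingest.

ingest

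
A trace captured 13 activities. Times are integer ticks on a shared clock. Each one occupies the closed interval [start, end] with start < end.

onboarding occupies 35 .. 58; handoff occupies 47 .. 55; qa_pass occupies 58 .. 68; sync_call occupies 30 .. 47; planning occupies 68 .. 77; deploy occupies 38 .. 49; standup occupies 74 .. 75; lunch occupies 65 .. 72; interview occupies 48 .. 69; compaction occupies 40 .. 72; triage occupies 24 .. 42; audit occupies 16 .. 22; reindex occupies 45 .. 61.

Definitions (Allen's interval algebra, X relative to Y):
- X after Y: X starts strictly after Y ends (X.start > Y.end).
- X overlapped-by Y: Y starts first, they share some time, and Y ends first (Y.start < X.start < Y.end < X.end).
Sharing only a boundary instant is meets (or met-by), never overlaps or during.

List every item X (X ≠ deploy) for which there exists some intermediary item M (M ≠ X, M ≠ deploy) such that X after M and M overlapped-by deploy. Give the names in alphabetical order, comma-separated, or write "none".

Target deploy = [38, 49].
Intermediaries M with M overlapped-by deploy: compaction, handoff, interview, reindex.
Via compaction — items with X after compaction: standup.
Via handoff — items with X after handoff: lunch, planning, qa_pass, standup.
Via interview — items with X after interview: standup.
Via reindex — items with X after reindex: lunch, planning, standup.
Union: lunch, planning, qa_pass, standup.

lunch, planning, qa_pass, standup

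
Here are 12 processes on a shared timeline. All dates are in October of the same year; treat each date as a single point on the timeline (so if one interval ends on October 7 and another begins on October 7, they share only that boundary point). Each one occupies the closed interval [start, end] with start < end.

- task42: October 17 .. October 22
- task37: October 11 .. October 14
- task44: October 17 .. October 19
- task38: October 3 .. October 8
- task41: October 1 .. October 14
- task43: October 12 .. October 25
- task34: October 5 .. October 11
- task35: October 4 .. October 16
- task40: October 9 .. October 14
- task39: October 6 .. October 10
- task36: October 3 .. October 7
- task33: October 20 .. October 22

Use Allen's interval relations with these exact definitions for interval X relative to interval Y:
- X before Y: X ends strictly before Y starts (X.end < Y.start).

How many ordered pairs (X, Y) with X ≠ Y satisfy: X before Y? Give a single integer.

Checking all 132 ordered pairs for relation 'before'; matching pairs in alphabetical order:
(task34, task33): task34 before task33 ✓
(task34, task42): task34 before task42 ✓
(task34, task43): task34 before task43 ✓
(task34, task44): task34 before task44 ✓
(task35, task33): task35 before task33 ✓
(task35, task42): task35 before task42 ✓
(task35, task44): task35 before task44 ✓
(task36, task33): task36 before task33 ✓
(task36, task37): task36 before task37 ✓
(task36, task40): task36 before task40 ✓
(task36, task42): task36 before task42 ✓
(task36, task43): task36 before task43 ✓
(task36, task44): task36 before task44 ✓
(task37, task33): task37 before task33 ✓
(task37, task42): task37 before task42 ✓
(task37, task44): task37 before task44 ✓
(task38, task33): task38 before task33 ✓
(task38, task37): task38 before task37 ✓
(task38, task40): task38 before task40 ✓
(task38, task42): task38 before task42 ✓
(task38, task43): task38 before task43 ✓
(task38, task44): task38 before task44 ✓
(task39, task33): task39 before task33 ✓
(task39, task37): task39 before task37 ✓
... plus 10 further pairs not listed.
Count: 34.

34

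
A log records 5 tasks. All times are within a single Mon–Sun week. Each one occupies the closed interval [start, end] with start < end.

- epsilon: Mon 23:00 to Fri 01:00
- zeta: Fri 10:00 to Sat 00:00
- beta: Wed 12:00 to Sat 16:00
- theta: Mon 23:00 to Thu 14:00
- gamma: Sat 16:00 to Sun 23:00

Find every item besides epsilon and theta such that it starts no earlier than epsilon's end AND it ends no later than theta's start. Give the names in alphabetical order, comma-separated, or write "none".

Conditions: its start is no earlier than epsilon's end (X.start >= Fri 01:00) AND its end is no later than theta's start (X.end <= Mon 23:00).
beta: start Wed 12:00 >= Fri 01:00? ✗; end Sat 16:00 <= Mon 23:00? ✗ → no.
gamma: start Sat 16:00 >= Fri 01:00? ✓; end Sun 23:00 <= Mon 23:00? ✗ → no.
zeta: start Fri 10:00 >= Fri 01:00? ✓; end Sat 00:00 <= Mon 23:00? ✗ → no.
Result: none.

none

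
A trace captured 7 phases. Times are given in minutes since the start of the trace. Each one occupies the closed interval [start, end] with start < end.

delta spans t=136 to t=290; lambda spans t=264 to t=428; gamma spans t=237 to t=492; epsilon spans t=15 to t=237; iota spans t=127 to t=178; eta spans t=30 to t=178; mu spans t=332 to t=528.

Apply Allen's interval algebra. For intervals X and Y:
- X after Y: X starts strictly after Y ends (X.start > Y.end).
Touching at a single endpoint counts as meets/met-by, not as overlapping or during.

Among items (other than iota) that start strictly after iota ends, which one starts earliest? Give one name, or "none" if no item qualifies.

gamma

Target iota = [t=127, t=178].
delta [t=136, t=290] → overlapped-by → excluded.
epsilon [t=15, t=237] → contains → excluded.
eta [t=30, t=178] → finished-by → excluded.
gamma [t=237, t=492] → after → candidate.
lambda [t=264, t=428] → after → candidate.
mu [t=332, t=528] → after → candidate.
Among candidates, earliest start is t=237 → gamma.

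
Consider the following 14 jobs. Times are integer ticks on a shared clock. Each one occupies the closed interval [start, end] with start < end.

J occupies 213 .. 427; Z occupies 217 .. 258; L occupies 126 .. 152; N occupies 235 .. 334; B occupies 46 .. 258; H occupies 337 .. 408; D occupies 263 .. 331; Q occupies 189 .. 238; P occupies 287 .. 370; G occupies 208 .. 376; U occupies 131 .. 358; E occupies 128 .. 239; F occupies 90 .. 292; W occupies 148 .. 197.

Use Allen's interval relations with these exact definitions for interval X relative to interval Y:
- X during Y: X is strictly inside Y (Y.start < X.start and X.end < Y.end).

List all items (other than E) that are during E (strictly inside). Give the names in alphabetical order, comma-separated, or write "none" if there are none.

Q, W

Target E = [128, 239].
B [46, 258] → contains → no.
D [263, 331] → after → no.
F [90, 292] → contains → no.
G [208, 376] → overlapped-by → no.
H [337, 408] → after → no.
J [213, 427] → overlapped-by → no.
L [126, 152] → overlaps → no.
N [235, 334] → overlapped-by → no.
P [287, 370] → after → no.
Q [189, 238] → during → yes.
U [131, 358] → overlapped-by → no.
W [148, 197] → during → yes.
Z [217, 258] → overlapped-by → no.
Result: Q, W.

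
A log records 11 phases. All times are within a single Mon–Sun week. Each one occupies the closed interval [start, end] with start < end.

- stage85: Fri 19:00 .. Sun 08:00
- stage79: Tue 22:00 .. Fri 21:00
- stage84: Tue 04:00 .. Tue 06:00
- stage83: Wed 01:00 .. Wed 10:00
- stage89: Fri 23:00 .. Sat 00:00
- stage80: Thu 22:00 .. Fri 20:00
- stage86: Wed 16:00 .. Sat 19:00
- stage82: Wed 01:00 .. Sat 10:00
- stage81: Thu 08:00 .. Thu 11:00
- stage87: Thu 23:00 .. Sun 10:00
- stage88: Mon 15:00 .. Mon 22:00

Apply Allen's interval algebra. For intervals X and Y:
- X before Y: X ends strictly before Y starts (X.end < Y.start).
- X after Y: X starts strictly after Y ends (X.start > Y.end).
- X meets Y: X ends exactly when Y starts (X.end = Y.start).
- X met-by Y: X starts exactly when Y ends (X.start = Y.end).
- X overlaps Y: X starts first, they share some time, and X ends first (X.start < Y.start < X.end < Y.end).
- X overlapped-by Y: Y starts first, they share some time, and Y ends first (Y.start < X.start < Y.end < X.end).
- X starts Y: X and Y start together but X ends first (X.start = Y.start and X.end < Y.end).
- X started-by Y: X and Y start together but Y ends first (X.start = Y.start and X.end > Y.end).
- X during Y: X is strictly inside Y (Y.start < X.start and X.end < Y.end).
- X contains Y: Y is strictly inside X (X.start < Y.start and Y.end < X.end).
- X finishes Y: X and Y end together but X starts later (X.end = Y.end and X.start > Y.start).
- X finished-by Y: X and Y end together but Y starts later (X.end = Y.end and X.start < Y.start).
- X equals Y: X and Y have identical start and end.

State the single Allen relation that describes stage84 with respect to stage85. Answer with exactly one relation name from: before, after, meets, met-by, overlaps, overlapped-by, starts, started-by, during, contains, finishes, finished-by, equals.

before

stage84 = [Tue 04:00, Tue 06:00]; stage85 = [Fri 19:00, Sun 08:00].
Compare endpoints: stage84.start < stage85.start, stage84.start < stage85.end, stage84.end < stage85.start, stage84.end < stage85.end.
That pattern is 'before'.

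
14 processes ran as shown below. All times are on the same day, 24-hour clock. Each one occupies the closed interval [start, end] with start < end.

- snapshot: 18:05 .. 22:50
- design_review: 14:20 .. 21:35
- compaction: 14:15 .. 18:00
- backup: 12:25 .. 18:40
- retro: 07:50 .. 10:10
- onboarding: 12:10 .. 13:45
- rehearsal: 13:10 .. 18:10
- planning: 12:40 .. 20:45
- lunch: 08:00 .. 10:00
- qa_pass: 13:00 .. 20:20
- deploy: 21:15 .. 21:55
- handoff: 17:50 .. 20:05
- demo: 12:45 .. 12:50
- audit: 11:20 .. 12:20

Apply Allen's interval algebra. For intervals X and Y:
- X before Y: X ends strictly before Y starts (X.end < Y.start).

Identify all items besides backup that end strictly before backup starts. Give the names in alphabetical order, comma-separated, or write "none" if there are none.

audit, lunch, retro

Target backup = [12:25, 18:40].
audit [11:20, 12:20] → before → yes.
compaction [14:15, 18:00] → during → no.
demo [12:45, 12:50] → during → no.
deploy [21:15, 21:55] → after → no.
design_review [14:20, 21:35] → overlapped-by → no.
handoff [17:50, 20:05] → overlapped-by → no.
lunch [08:00, 10:00] → before → yes.
onboarding [12:10, 13:45] → overlaps → no.
planning [12:40, 20:45] → overlapped-by → no.
qa_pass [13:00, 20:20] → overlapped-by → no.
rehearsal [13:10, 18:10] → during → no.
retro [07:50, 10:10] → before → yes.
snapshot [18:05, 22:50] → overlapped-by → no.
Result: audit, lunch, retro.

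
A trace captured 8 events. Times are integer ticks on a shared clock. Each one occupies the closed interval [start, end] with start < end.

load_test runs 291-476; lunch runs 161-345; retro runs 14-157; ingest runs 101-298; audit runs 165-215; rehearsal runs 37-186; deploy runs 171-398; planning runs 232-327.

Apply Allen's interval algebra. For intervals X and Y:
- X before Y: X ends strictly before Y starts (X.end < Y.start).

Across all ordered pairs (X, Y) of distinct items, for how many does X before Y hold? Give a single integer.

9

Checking all 56 ordered pairs for relation 'before'; matching pairs in alphabetical order:
(audit, load_test): audit before load_test ✓
(audit, planning): audit before planning ✓
(rehearsal, load_test): rehearsal before load_test ✓
(rehearsal, planning): rehearsal before planning ✓
(retro, audit): retro before audit ✓
(retro, deploy): retro before deploy ✓
(retro, load_test): retro before load_test ✓
(retro, lunch): retro before lunch ✓
(retro, planning): retro before planning ✓
Count: 9.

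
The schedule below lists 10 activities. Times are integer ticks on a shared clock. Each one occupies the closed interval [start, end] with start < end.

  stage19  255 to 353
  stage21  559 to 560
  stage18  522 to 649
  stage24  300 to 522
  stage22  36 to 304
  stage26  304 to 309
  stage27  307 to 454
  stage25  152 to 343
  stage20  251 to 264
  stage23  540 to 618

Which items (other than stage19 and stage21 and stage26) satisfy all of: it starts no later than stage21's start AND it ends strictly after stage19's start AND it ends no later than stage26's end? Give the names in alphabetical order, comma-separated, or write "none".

stage20, stage22

Conditions: its start is no later than stage21's start (X.start <= 559) AND its end is strictly after stage19's start (X.end > 255) AND its end is no later than stage26's end (X.end <= 309).
stage18: start 522 <= 559? ✓; end 649 > 255? ✓; end 649 <= 309? ✗ → no.
stage20: start 251 <= 559? ✓; end 264 > 255? ✓; end 264 <= 309? ✓ → yes.
stage22: start 36 <= 559? ✓; end 304 > 255? ✓; end 304 <= 309? ✓ → yes.
stage23: start 540 <= 559? ✓; end 618 > 255? ✓; end 618 <= 309? ✗ → no.
stage24: start 300 <= 559? ✓; end 522 > 255? ✓; end 522 <= 309? ✗ → no.
stage25: start 152 <= 559? ✓; end 343 > 255? ✓; end 343 <= 309? ✗ → no.
stage27: start 307 <= 559? ✓; end 454 > 255? ✓; end 454 <= 309? ✗ → no.
Result: stage20, stage22.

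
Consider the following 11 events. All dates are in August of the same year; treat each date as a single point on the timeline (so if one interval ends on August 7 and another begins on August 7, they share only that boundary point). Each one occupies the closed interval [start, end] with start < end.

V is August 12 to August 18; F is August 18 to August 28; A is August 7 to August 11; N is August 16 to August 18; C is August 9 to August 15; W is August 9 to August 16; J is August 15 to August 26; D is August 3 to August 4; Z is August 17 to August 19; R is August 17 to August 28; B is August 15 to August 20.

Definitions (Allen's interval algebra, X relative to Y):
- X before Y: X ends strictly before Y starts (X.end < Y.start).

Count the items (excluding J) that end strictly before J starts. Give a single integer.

2

Target J = [August 15, August 26].
A [August 7, August 11] → before → counts.
B [August 15, August 20] → starts → no.
C [August 9, August 15] → meets → no.
D [August 3, August 4] → before → counts.
F [August 18, August 28] → overlapped-by → no.
N [August 16, August 18] → during → no.
R [August 17, August 28] → overlapped-by → no.
V [August 12, August 18] → overlaps → no.
W [August 9, August 16] → overlaps → no.
Z [August 17, August 19] → during → no.
Total: 2.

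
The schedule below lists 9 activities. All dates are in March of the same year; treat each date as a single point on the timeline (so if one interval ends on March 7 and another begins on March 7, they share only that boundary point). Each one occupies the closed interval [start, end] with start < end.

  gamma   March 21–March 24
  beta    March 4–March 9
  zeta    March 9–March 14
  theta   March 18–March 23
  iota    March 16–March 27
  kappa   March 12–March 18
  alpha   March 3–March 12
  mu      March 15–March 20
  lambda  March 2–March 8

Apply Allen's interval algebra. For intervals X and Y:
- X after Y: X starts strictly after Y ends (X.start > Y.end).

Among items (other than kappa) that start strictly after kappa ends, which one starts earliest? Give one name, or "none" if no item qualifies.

gamma

Target kappa = [March 12, March 18].
alpha [March 3, March 12] → meets → excluded.
beta [March 4, March 9] → before → excluded.
gamma [March 21, March 24] → after → candidate.
iota [March 16, March 27] → overlapped-by → excluded.
lambda [March 2, March 8] → before → excluded.
mu [March 15, March 20] → overlapped-by → excluded.
theta [March 18, March 23] → met-by → excluded.
zeta [March 9, March 14] → overlaps → excluded.
Among candidates, earliest start is March 21 → gamma.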